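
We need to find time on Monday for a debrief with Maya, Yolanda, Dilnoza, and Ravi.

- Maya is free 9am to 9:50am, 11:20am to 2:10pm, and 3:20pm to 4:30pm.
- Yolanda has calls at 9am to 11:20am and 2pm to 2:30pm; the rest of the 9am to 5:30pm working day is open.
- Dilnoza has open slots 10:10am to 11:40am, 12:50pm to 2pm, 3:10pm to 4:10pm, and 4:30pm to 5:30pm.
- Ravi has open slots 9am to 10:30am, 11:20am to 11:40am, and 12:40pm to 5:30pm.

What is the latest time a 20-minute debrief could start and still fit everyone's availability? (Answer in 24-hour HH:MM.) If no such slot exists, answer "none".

Yolanda free within 09:00–17:30: 11:20–14:00, 14:30–17:30.
Maya ∩ Yolanda: 11:20–14:00, 15:20–16:30.
Maya ∩ Yolanda ∩ Dilnoza: 11:20–11:40, 12:50–14:00, 15:20–16:10.
Maya ∩ Yolanda ∩ Dilnoza ∩ Ravi: 11:20–11:40, 12:50–14:00, 15:20–16:10.
Windows ≥ 20 min: 11:20–11:40, 12:50–14:00, 15:20–16:10.
Latest start in the last window 15:20–16:10 is 16:10 − 20 min = 15:50.

15:50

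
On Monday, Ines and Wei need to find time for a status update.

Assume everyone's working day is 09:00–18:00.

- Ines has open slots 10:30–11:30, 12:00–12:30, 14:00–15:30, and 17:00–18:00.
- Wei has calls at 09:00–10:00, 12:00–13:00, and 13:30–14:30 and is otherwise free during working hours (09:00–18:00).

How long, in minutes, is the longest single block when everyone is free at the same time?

Wei free within 09:00–18:00: 10:00–12:00, 13:00–13:30, 14:30–18:00.
Ines ∩ Wei: 10:30–11:30, 14:30–15:30, 17:00–18:00.
Common window lengths: 60, 60, 60 min; longest is 60.

60 minutes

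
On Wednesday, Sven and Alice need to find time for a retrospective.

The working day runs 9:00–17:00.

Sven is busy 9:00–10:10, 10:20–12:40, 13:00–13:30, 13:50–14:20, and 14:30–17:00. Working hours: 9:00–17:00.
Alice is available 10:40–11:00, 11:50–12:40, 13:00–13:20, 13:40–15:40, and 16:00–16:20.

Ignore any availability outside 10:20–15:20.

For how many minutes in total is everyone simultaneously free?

20 minutes

Sven free within 09:00–17:00: 10:10–10:20, 12:40–13:00, 13:30–13:50, 14:20–14:30.
Sven ∩ Alice: 13:40–13:50, 14:20–14:30.
Restricted to 10:20–15:20: 13:40–13:50, 14:20–14:30.
Total common minutes: 10 + 10 = 20.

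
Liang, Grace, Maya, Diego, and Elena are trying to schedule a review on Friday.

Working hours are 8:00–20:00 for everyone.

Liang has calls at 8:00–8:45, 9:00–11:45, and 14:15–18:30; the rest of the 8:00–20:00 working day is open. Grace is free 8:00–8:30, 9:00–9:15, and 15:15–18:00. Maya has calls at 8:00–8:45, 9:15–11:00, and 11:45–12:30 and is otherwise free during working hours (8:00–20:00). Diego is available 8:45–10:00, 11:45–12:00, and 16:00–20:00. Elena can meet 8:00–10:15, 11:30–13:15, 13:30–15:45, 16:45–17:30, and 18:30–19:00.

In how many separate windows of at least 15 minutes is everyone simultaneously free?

Liang free within 08:00–20:00: 08:45–09:00, 11:45–14:15, 18:30–20:00.
Maya free within 08:00–20:00: 08:45–09:15, 11:00–11:45, 12:30–20:00.
Liang ∩ Grace: (none).
Liang ∩ Grace ∩ Maya: (none).
Liang ∩ Grace ∩ Maya ∩ Diego: (none).
Liang ∩ Grace ∩ Maya ∩ Diego ∩ Elena: (none).
Windows ≥ 15 min: (none).
That's 0 windows.

0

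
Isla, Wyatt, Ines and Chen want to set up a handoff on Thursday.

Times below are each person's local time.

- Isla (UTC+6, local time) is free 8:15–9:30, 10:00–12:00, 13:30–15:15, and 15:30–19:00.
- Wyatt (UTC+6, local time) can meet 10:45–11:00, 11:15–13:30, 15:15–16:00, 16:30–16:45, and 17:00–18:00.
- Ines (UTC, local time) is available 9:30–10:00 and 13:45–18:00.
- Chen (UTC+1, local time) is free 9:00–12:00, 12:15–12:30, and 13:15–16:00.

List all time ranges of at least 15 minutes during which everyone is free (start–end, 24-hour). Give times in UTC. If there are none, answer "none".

Isla → UTC: 02:15–03:30, 04:00–06:00, 07:30–09:15, 09:30–13:00.
Wyatt → UTC: 04:45–05:00, 05:15–07:30, 09:15–10:00, 10:30–10:45, 11:00–12:00.
Ines → UTC: 09:30–10:00, 13:45–18:00.
Chen → UTC: 08:00–11:00, 11:15–11:30, 12:15–15:00.
Isla ∩ Wyatt: 04:45–05:00, 05:15–06:00, 09:30–10:00, 10:30–10:45, 11:00–12:00.
Isla ∩ Wyatt ∩ Ines: 09:30–10:00.
Isla ∩ Wyatt ∩ Ines ∩ Chen: 09:30–10:00.
Windows ≥ 15 min: 09:30–10:00.

09:30–10:00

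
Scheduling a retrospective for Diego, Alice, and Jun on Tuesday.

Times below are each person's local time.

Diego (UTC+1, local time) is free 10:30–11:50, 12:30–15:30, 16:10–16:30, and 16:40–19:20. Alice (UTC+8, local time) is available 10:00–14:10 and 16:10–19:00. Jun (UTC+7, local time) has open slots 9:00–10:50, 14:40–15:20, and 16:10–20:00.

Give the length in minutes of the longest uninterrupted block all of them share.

Diego → UTC: 09:30–10:50, 11:30–14:30, 15:10–15:30, 15:40–18:20.
Alice → UTC: 02:00–06:10, 08:10–11:00.
Jun → UTC: 02:00–03:50, 07:40–08:20, 09:10–13:00.
Diego ∩ Alice: 09:30–10:50.
Diego ∩ Alice ∩ Jun: 09:30–10:50.
Single common window of 80 minutes.

80 minutes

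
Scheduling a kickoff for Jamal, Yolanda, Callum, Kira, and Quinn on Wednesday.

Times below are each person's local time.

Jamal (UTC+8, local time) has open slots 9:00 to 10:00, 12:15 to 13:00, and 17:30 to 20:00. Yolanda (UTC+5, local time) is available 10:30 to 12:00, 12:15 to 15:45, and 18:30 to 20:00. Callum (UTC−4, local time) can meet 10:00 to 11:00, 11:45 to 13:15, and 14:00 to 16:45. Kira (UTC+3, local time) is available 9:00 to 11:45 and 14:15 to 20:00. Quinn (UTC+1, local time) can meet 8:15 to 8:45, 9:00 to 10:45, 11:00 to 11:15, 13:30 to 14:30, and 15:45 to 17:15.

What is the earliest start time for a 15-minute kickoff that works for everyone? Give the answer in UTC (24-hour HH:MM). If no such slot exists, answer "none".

none

Jamal → UTC: 01:00–02:00, 04:15–05:00, 09:30–12:00.
Yolanda → UTC: 05:30–07:00, 07:15–10:45, 13:30–15:00.
Callum → UTC: 14:00–15:00, 15:45–17:15, 18:00–20:45.
Kira → UTC: 06:00–08:45, 11:15–17:00.
Quinn → UTC: 07:15–07:45, 08:00–09:45, 10:00–10:15, 12:30–13:30, 14:45–16:15.
Jamal ∩ Yolanda: 09:30–10:45.
Jamal ∩ Yolanda ∩ Callum: (none).
Jamal ∩ Yolanda ∩ Callum ∩ Kira: (none).
Jamal ∩ Yolanda ∩ Callum ∩ Kira ∩ Quinn: (none).
Windows ≥ 15 min: (none).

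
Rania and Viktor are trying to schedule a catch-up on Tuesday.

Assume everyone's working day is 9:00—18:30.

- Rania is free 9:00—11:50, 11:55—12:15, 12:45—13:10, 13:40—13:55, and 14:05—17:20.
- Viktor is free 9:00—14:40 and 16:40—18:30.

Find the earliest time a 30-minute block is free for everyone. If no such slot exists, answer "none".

Rania ∩ Viktor: 09:00–11:50, 11:55–12:15, 12:45–13:10, 13:40–13:55, 14:05–14:40, 16:40–17:20.
Windows ≥ 30 min: 09:00–11:50, 14:05–14:40, 16:40–17:20.
Earliest such window starts at 09:00.

09:00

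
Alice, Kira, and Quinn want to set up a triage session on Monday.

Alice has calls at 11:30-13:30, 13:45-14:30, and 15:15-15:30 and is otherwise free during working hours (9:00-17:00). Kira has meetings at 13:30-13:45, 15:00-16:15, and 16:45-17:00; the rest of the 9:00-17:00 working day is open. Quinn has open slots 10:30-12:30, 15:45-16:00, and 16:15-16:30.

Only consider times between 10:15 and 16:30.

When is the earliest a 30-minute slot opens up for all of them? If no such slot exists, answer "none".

10:30

Alice free within 09:00–17:00: 09:00–11:30, 13:30–13:45, 14:30–15:15, 15:30–17:00.
Kira free within 09:00–17:00: 09:00–13:30, 13:45–15:00, 16:15–16:45.
Alice ∩ Kira: 09:00–11:30, 14:30–15:00, 16:15–16:45.
Alice ∩ Kira ∩ Quinn: 10:30–11:30, 16:15–16:30.
Restricted to 10:15–16:30: 10:30–11:30, 16:15–16:30.
Windows ≥ 30 min: 10:30–11:30.
Earliest such window starts at 10:30.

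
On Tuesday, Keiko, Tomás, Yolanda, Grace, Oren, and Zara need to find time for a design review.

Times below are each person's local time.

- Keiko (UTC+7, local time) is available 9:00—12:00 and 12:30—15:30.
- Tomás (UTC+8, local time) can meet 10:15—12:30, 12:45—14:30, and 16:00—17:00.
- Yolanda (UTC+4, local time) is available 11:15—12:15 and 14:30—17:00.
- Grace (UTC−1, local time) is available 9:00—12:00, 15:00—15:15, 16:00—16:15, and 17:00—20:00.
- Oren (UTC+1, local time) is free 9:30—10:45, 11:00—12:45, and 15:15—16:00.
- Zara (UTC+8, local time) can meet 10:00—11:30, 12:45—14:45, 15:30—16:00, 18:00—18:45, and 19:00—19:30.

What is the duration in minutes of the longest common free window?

0 minutes

Keiko → UTC: 02:00–05:00, 05:30–08:30.
Tomás → UTC: 02:15–04:30, 04:45–06:30, 08:00–09:00.
Yolanda → UTC: 07:15–08:15, 10:30–13:00.
Grace → UTC: 10:00–13:00, 16:00–16:15, 17:00–17:15, 18:00–21:00.
Oren → UTC: 08:30–09:45, 10:00–11:45, 14:15–15:00.
Zara → UTC: 02:00–03:30, 04:45–06:45, 07:30–08:00, 10:00–10:45, 11:00–11:30.
Keiko ∩ Tomás: 02:15–04:30, 04:45–05:00, 05:30–06:30, 08:00–08:30.
Keiko ∩ Tomás ∩ Yolanda: 08:00–08:15.
Keiko ∩ Tomás ∩ Yolanda ∩ Grace: (none).
Keiko ∩ Tomás ∩ Yolanda ∩ Grace ∩ Oren: (none).
Keiko ∩ Tomás ∩ Yolanda ∩ Grace ∩ Oren ∩ Zara: (none).
No common window.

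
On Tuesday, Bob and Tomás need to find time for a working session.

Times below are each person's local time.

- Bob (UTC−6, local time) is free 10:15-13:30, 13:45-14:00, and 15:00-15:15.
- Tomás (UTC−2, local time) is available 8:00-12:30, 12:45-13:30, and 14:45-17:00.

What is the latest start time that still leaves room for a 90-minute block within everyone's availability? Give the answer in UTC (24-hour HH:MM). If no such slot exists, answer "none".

Bob → UTC: 16:15–19:30, 19:45–20:00, 21:00–21:15.
Tomás → UTC: 10:00–14:30, 14:45–15:30, 16:45–19:00.
Bob ∩ Tomás: 16:45–19:00.
Windows ≥ 90 min: 16:45–19:00.
Latest start in the last window 16:45–19:00 is 19:00 − 90 min = 17:30.

17:30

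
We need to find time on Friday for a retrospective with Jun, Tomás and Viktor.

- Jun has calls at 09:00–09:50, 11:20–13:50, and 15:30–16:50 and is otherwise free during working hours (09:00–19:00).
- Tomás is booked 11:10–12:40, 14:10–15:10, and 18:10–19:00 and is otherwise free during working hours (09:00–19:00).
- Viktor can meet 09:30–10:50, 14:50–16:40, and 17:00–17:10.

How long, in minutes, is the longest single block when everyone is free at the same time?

Jun free within 09:00–19:00: 09:50–11:20, 13:50–15:30, 16:50–19:00.
Tomás free within 09:00–19:00: 09:00–11:10, 12:40–14:10, 15:10–18:10.
Jun ∩ Tomás: 09:50–11:10, 13:50–14:10, 15:10–15:30, 16:50–18:10.
Jun ∩ Tomás ∩ Viktor: 09:50–10:50, 15:10–15:30, 17:00–17:10.
Common window lengths: 60, 20, 10 min; longest is 60.

60 minutes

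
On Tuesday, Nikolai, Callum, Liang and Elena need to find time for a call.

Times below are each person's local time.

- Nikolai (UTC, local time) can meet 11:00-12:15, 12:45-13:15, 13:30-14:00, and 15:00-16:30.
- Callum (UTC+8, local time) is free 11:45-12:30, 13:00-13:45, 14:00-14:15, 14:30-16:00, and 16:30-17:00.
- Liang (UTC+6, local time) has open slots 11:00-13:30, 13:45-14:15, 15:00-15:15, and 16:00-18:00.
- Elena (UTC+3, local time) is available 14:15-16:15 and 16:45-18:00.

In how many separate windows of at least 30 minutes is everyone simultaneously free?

0

Nikolai → UTC: 11:00–12:15, 12:45–13:15, 13:30–14:00, 15:00–16:30.
Callum → UTC: 03:45–04:30, 05:00–05:45, 06:00–06:15, 06:30–08:00, 08:30–09:00.
Liang → UTC: 05:00–07:30, 07:45–08:15, 09:00–09:15, 10:00–12:00.
Elena → UTC: 11:15–13:15, 13:45–15:00.
Nikolai ∩ Callum: (none).
Nikolai ∩ Callum ∩ Liang: (none).
Nikolai ∩ Callum ∩ Liang ∩ Elena: (none).
Windows ≥ 30 min: (none).
That's 0 windows.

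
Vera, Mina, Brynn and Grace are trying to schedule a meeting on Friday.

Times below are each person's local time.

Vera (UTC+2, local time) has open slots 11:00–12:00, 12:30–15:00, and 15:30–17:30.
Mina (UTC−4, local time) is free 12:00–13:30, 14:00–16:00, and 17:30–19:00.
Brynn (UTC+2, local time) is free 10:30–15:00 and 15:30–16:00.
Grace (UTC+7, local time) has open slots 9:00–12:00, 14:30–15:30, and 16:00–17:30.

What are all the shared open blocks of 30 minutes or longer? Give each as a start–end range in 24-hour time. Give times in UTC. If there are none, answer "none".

none

Vera → UTC: 09:00–10:00, 10:30–13:00, 13:30–15:30.
Mina → UTC: 16:00–17:30, 18:00–20:00, 21:30–23:00.
Brynn → UTC: 08:30–13:00, 13:30–14:00.
Grace → UTC: 02:00–05:00, 07:30–08:30, 09:00–10:30.
Vera ∩ Mina: (none).
Vera ∩ Mina ∩ Brynn: (none).
Vera ∩ Mina ∩ Brynn ∩ Grace: (none).
Windows ≥ 30 min: (none).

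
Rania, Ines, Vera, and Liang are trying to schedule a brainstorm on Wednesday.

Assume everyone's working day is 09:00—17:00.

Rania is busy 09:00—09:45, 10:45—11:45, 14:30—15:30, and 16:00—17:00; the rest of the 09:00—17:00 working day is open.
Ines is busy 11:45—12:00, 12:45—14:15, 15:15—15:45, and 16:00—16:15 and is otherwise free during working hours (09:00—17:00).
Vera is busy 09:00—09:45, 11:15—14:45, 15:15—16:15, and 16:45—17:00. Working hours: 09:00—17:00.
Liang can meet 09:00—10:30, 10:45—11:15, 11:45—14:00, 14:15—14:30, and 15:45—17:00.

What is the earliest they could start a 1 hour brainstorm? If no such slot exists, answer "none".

none

Rania free within 09:00–17:00: 09:45–10:45, 11:45–14:30, 15:30–16:00.
Ines free within 09:00–17:00: 09:00–11:45, 12:00–12:45, 14:15–15:15, 15:45–16:00, 16:15–17:00.
Vera free within 09:00–17:00: 09:45–11:15, 14:45–15:15, 16:15–16:45.
Rania ∩ Ines: 09:45–10:45, 12:00–12:45, 14:15–14:30, 15:45–16:00.
Rania ∩ Ines ∩ Vera: 09:45–10:45.
Rania ∩ Ines ∩ Vera ∩ Liang: 09:45–10:30.
Windows ≥ 60 min: (none).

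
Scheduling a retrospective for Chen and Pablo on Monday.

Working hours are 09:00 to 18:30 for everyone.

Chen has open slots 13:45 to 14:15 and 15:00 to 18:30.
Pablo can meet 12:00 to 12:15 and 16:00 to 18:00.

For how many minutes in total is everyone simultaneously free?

120 minutes

Chen ∩ Pablo: 16:00–18:00.
Total common minutes: 120.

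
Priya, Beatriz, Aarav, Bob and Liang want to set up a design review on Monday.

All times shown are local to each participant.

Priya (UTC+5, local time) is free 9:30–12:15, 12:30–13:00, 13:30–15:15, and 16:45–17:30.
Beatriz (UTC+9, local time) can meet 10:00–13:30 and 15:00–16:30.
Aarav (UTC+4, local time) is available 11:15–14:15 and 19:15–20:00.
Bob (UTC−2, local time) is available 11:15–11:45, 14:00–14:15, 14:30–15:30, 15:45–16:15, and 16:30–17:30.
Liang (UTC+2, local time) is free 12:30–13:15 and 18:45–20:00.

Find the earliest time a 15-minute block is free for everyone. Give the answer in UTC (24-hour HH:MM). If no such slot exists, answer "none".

none

Priya → UTC: 04:30–07:15, 07:30–08:00, 08:30–10:15, 11:45–12:30.
Beatriz → UTC: 01:00–04:30, 06:00–07:30.
Aarav → UTC: 07:15–10:15, 15:15–16:00.
Bob → UTC: 13:15–13:45, 16:00–16:15, 16:30–17:30, 17:45–18:15, 18:30–19:30.
Liang → UTC: 10:30–11:15, 16:45–18:00.
Priya ∩ Beatriz: 06:00–07:15.
Priya ∩ Beatriz ∩ Aarav: (none).
Priya ∩ Beatriz ∩ Aarav ∩ Bob: (none).
Priya ∩ Beatriz ∩ Aarav ∩ Bob ∩ Liang: (none).
Windows ≥ 15 min: (none).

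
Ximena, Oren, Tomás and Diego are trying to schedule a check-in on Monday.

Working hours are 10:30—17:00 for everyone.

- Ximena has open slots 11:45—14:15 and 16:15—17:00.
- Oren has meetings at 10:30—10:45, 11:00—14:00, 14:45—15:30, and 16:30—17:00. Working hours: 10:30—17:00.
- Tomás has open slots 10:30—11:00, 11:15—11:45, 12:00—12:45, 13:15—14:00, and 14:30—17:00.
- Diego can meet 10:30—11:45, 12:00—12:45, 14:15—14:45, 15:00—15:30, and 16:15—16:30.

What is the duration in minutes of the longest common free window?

Oren free within 10:30–17:00: 10:45–11:00, 14:00–14:45, 15:30–16:30.
Ximena ∩ Oren: 14:00–14:15, 16:15–16:30.
Ximena ∩ Oren ∩ Tomás: 16:15–16:30.
Ximena ∩ Oren ∩ Tomás ∩ Diego: 16:15–16:30.
Single common window of 15 minutes.

15 minutes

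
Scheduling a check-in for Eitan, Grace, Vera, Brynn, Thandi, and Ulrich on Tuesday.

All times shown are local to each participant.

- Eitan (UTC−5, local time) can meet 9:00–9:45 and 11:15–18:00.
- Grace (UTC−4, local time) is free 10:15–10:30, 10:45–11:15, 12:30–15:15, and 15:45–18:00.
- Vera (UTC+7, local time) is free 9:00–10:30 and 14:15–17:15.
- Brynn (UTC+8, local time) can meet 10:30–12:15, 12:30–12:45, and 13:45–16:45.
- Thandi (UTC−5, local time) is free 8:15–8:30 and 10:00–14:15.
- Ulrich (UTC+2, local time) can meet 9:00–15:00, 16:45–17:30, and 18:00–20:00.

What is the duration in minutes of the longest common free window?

0 minutes

Eitan → UTC: 14:00–14:45, 16:15–23:00.
Grace → UTC: 14:15–14:30, 14:45–15:15, 16:30–19:15, 19:45–22:00.
Vera → UTC: 02:00–03:30, 07:15–10:15.
Brynn → UTC: 02:30–04:15, 04:30–04:45, 05:45–08:45.
Thandi → UTC: 13:15–13:30, 15:00–19:15.
Ulrich → UTC: 07:00–13:00, 14:45–15:30, 16:00–18:00.
Eitan ∩ Grace: 14:15–14:30, 16:30–19:15, 19:45–22:00.
Eitan ∩ Grace ∩ Vera: (none).
Eitan ∩ Grace ∩ Vera ∩ Brynn: (none).
Eitan ∩ Grace ∩ Vera ∩ Brynn ∩ Thandi: (none).
Eitan ∩ Grace ∩ Vera ∩ Brynn ∩ Thandi ∩ Ulrich: (none).
No common window.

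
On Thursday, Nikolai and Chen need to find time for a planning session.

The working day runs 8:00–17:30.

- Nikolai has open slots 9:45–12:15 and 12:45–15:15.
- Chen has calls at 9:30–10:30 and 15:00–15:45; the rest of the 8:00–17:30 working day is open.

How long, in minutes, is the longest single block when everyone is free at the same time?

135 minutes

Chen free within 08:00–17:30: 08:00–09:30, 10:30–15:00, 15:45–17:30.
Nikolai ∩ Chen: 10:30–12:15, 12:45–15:00.
Common window lengths: 105, 135 min; longest is 135.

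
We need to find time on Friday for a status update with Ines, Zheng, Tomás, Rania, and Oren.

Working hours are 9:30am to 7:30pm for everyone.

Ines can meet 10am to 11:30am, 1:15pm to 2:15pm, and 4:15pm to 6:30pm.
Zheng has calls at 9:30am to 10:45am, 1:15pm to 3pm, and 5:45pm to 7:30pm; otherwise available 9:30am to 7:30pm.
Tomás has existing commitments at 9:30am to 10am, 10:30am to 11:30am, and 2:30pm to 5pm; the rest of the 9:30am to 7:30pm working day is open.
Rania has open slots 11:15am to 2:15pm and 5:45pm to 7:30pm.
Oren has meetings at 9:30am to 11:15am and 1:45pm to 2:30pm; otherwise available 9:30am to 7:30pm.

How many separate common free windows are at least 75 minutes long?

Zheng free within 09:30–19:30: 10:45–13:15, 15:00–17:45.
Tomás free within 09:30–19:30: 10:00–10:30, 11:30–14:30, 17:00–19:30.
Oren free within 09:30–19:30: 11:15–13:45, 14:30–19:30.
Ines ∩ Zheng: 10:45–11:30, 16:15–17:45.
Ines ∩ Zheng ∩ Tomás: 17:00–17:45.
Ines ∩ Zheng ∩ Tomás ∩ Rania: (none).
Ines ∩ Zheng ∩ Tomás ∩ Rania ∩ Oren: (none).
Windows ≥ 75 min: (none).
That's 0 windows.

0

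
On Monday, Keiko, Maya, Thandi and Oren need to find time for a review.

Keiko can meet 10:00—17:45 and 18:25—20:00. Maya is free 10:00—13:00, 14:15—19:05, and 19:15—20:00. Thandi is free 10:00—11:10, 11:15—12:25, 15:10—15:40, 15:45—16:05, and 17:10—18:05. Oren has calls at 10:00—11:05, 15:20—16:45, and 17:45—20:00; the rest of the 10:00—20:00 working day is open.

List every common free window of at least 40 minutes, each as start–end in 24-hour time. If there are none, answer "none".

Oren free within 10:00–20:00: 11:05–15:20, 16:45–17:45.
Keiko ∩ Maya: 10:00–13:00, 14:15–17:45, 18:25–19:05, 19:15–20:00.
Keiko ∩ Maya ∩ Thandi: 10:00–11:10, 11:15–12:25, 15:10–15:40, 15:45–16:05, 17:10–17:45.
Keiko ∩ Maya ∩ Thandi ∩ Oren: 11:05–11:10, 11:15–12:25, 15:10–15:20, 17:10–17:45.
Windows ≥ 40 min: 11:15–12:25.

11:15–12:25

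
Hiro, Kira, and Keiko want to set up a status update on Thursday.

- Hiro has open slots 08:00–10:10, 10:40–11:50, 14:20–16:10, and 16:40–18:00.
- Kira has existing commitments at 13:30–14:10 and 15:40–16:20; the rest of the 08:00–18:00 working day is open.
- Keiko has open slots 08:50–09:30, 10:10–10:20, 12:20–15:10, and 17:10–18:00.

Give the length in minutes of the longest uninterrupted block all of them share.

50 minutes

Kira free within 08:00–18:00: 08:00–13:30, 14:10–15:40, 16:20–18:00.
Hiro ∩ Kira: 08:00–10:10, 10:40–11:50, 14:20–15:40, 16:40–18:00.
Hiro ∩ Kira ∩ Keiko: 08:50–09:30, 14:20–15:10, 17:10–18:00.
Common window lengths: 40, 50, 50 min; longest is 50.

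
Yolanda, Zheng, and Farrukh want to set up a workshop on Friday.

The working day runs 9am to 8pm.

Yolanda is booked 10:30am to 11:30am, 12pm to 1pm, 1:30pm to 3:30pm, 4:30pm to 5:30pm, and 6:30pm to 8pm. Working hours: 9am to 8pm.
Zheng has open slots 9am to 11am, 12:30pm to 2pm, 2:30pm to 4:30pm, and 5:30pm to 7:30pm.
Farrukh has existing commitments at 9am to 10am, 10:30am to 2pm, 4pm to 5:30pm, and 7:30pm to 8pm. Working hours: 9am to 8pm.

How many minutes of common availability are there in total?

Yolanda free within 09:00–20:00: 09:00–10:30, 11:30–12:00, 13:00–13:30, 15:30–16:30, 17:30–18:30.
Farrukh free within 09:00–20:00: 10:00–10:30, 14:00–16:00, 17:30–19:30.
Yolanda ∩ Zheng: 09:00–10:30, 13:00–13:30, 15:30–16:30, 17:30–18:30.
Yolanda ∩ Zheng ∩ Farrukh: 10:00–10:30, 15:30–16:00, 17:30–18:30.
Total common minutes: 30 + 30 + 60 = 120.

120 minutes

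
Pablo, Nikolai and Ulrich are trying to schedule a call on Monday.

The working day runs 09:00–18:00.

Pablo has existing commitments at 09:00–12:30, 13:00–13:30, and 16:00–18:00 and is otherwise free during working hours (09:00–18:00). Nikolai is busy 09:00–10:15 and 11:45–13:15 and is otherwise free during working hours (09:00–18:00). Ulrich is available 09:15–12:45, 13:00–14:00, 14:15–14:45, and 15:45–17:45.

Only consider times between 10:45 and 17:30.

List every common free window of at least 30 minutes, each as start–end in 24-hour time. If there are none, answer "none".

Pablo free within 09:00–18:00: 12:30–13:00, 13:30–16:00.
Nikolai free within 09:00–18:00: 10:15–11:45, 13:15–18:00.
Pablo ∩ Nikolai: 13:30–16:00.
Pablo ∩ Nikolai ∩ Ulrich: 13:30–14:00, 14:15–14:45, 15:45–16:00.
Restricted to 10:45–17:30: 13:30–14:00, 14:15–14:45, 15:45–16:00.
Windows ≥ 30 min: 13:30–14:00, 14:15–14:45.

13:30–14:00, 14:15–14:45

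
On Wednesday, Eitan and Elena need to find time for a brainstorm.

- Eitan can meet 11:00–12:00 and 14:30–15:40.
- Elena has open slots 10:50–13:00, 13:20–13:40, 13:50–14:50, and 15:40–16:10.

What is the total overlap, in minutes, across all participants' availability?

Eitan ∩ Elena: 11:00–12:00, 14:30–14:50.
Total common minutes: 60 + 20 = 80.

80 minutes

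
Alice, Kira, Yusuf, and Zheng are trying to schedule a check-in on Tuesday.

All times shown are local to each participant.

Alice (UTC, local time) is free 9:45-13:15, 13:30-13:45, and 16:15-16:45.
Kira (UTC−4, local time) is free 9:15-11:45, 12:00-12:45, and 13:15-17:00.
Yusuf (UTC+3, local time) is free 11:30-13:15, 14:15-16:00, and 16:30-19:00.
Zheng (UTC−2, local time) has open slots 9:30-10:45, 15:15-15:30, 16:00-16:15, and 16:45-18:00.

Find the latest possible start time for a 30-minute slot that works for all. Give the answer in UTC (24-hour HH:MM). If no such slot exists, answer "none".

none

Alice → UTC: 09:45–13:15, 13:30–13:45, 16:15–16:45.
Kira → UTC: 13:15–15:45, 16:00–16:45, 17:15–21:00.
Yusuf → UTC: 08:30–10:15, 11:15–13:00, 13:30–16:00.
Zheng → UTC: 11:30–12:45, 17:15–17:30, 18:00–18:15, 18:45–20:00.
Alice ∩ Kira: 13:30–13:45, 16:15–16:45.
Alice ∩ Kira ∩ Yusuf: 13:30–13:45.
Alice ∩ Kira ∩ Yusuf ∩ Zheng: (none).
Windows ≥ 30 min: (none).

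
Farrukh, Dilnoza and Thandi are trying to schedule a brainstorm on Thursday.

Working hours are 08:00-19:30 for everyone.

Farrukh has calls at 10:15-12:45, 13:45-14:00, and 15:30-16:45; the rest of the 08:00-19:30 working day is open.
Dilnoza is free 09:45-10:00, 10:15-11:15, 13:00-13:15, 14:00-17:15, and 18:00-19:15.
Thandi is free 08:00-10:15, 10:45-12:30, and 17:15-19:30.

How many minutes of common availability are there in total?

90 minutes

Farrukh free within 08:00–19:30: 08:00–10:15, 12:45–13:45, 14:00–15:30, 16:45–19:30.
Farrukh ∩ Dilnoza: 09:45–10:00, 13:00–13:15, 14:00–15:30, 16:45–17:15, 18:00–19:15.
Farrukh ∩ Dilnoza ∩ Thandi: 09:45–10:00, 18:00–19:15.
Total common minutes: 15 + 75 = 90.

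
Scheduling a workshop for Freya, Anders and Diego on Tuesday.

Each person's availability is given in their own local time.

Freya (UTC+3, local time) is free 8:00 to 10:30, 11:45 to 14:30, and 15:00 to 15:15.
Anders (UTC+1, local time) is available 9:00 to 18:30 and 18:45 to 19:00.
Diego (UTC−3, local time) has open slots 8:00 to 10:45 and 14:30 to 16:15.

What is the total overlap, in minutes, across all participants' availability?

Freya → UTC: 05:00–07:30, 08:45–11:30, 12:00–12:15.
Anders → UTC: 08:00–17:30, 17:45–18:00.
Diego → UTC: 11:00–13:45, 17:30–19:15.
Freya ∩ Anders: 08:45–11:30, 12:00–12:15.
Freya ∩ Anders ∩ Diego: 11:00–11:30, 12:00–12:15.
Total common minutes: 30 + 15 = 45.

45 minutes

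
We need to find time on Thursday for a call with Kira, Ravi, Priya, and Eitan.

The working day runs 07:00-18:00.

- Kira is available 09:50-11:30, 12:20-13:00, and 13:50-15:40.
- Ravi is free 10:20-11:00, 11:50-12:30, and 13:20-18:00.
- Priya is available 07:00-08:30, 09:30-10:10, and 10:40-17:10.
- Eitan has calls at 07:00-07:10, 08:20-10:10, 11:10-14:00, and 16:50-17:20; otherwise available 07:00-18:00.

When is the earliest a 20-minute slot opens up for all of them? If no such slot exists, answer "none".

Eitan free within 07:00–18:00: 07:10–08:20, 10:10–11:10, 14:00–16:50, 17:20–18:00.
Kira ∩ Ravi: 10:20–11:00, 12:20–12:30, 13:50–15:40.
Kira ∩ Ravi ∩ Priya: 10:40–11:00, 12:20–12:30, 13:50–15:40.
Kira ∩ Ravi ∩ Priya ∩ Eitan: 10:40–11:00, 14:00–15:40.
Windows ≥ 20 min: 10:40–11:00, 14:00–15:40.
Earliest such window starts at 10:40.

10:40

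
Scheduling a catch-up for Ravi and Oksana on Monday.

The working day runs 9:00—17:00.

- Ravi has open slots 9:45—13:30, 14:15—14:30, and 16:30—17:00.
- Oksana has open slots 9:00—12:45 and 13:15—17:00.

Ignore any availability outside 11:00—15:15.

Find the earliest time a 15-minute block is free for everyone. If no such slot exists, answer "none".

11:00

Ravi ∩ Oksana: 09:45–12:45, 13:15–13:30, 14:15–14:30, 16:30–17:00.
Restricted to 11:00–15:15: 11:00–12:45, 13:15–13:30, 14:15–14:30.
Windows ≥ 15 min: 11:00–12:45, 13:15–13:30, 14:15–14:30.
Earliest such window starts at 11:00.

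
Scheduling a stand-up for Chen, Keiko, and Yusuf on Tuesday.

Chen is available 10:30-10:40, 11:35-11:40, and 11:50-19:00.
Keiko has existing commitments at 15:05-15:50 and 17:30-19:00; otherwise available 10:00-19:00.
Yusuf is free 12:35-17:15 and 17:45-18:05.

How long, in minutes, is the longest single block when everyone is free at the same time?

150 minutes

Keiko free within 10:00–19:00: 10:00–15:05, 15:50–17:30.
Chen ∩ Keiko: 10:30–10:40, 11:35–11:40, 11:50–15:05, 15:50–17:30.
Chen ∩ Keiko ∩ Yusuf: 12:35–15:05, 15:50–17:15.
Common window lengths: 150, 85 min; longest is 150.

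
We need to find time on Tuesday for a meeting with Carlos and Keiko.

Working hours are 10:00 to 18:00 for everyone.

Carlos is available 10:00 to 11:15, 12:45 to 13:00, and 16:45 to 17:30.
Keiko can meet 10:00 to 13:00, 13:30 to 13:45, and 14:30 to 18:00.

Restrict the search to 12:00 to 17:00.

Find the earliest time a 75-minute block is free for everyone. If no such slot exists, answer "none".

Carlos ∩ Keiko: 10:00–11:15, 12:45–13:00, 16:45–17:30.
Restricted to 12:00–17:00: 12:45–13:00, 16:45–17:00.
Windows ≥ 75 min: (none).

none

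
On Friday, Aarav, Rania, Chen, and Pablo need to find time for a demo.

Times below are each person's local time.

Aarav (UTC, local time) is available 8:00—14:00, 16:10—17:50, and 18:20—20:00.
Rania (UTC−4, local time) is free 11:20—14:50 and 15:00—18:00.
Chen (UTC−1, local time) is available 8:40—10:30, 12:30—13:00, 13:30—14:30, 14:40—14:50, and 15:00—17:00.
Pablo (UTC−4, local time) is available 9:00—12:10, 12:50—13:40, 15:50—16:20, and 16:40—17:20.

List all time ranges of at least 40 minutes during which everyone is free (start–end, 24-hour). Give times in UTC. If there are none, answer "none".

16:50–17:40

Aarav → UTC: 08:00–14:00, 16:10–17:50, 18:20–20:00.
Rania → UTC: 15:20–18:50, 19:00–22:00.
Chen → UTC: 09:40–11:30, 13:30–14:00, 14:30–15:30, 15:40–15:50, 16:00–18:00.
Pablo → UTC: 13:00–16:10, 16:50–17:40, 19:50–20:20, 20:40–21:20.
Aarav ∩ Rania: 16:10–17:50, 18:20–18:50, 19:00–20:00.
Aarav ∩ Rania ∩ Chen: 16:10–17:50.
Aarav ∩ Rania ∩ Chen ∩ Pablo: 16:50–17:40.
Windows ≥ 40 min: 16:50–17:40.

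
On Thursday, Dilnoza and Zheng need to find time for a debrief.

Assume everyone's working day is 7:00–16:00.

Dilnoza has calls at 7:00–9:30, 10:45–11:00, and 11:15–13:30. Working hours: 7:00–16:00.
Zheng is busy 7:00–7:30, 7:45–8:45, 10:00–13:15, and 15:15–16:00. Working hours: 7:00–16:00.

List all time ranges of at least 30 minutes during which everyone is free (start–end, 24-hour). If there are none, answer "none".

Dilnoza free within 07:00–16:00: 09:30–10:45, 11:00–11:15, 13:30–16:00.
Zheng free within 07:00–16:00: 07:30–07:45, 08:45–10:00, 13:15–15:15.
Dilnoza ∩ Zheng: 09:30–10:00, 13:30–15:15.
Windows ≥ 30 min: 09:30–10:00, 13:30–15:15.

09:30–10:00, 13:30–15:15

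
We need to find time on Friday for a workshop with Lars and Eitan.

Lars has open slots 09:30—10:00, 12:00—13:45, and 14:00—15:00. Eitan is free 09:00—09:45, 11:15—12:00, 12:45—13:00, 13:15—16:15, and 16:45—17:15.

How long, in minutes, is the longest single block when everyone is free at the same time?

Lars ∩ Eitan: 09:30–09:45, 12:45–13:00, 13:15–13:45, 14:00–15:00.
Common window lengths: 15, 15, 30, 60 min; longest is 60.

60 minutes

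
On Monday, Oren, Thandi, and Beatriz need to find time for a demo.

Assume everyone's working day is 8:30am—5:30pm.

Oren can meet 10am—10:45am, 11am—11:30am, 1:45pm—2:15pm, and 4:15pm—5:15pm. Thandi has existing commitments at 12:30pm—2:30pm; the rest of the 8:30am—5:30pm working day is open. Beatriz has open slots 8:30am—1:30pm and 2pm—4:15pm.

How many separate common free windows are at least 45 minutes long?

1

Thandi free within 08:30–17:30: 08:30–12:30, 14:30–17:30.
Oren ∩ Thandi: 10:00–10:45, 11:00–11:30, 16:15–17:15.
Oren ∩ Thandi ∩ Beatriz: 10:00–10:45, 11:00–11:30.
Windows ≥ 45 min: 10:00–10:45.
That's 1 window.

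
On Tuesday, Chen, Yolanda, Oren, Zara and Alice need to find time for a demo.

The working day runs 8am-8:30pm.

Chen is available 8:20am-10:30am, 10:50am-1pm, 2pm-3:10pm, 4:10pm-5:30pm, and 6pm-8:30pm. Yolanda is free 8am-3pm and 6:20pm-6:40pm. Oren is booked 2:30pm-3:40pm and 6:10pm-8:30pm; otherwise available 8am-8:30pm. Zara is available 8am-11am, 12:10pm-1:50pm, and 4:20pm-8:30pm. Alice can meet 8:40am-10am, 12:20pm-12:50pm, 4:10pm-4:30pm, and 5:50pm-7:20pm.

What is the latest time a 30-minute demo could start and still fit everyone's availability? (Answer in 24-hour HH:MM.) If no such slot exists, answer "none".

12:20

Oren free within 08:00–20:30: 08:00–14:30, 15:40–18:10.
Chen ∩ Yolanda: 08:20–10:30, 10:50–13:00, 14:00–15:00, 18:20–18:40.
Chen ∩ Yolanda ∩ Oren: 08:20–10:30, 10:50–13:00, 14:00–14:30.
Chen ∩ Yolanda ∩ Oren ∩ Zara: 08:20–10:30, 10:50–11:00, 12:10–13:00.
Chen ∩ Yolanda ∩ Oren ∩ Zara ∩ Alice: 08:40–10:00, 12:20–12:50.
Windows ≥ 30 min: 08:40–10:00, 12:20–12:50.
Latest start in the last window 12:20–12:50 is 12:50 − 30 min = 12:20.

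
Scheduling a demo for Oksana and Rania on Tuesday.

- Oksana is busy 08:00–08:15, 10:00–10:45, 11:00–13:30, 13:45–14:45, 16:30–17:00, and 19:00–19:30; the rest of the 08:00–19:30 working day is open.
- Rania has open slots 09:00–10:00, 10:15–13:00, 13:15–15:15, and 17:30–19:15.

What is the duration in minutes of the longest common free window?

90 minutes

Oksana free within 08:00–19:30: 08:15–10:00, 10:45–11:00, 13:30–13:45, 14:45–16:30, 17:00–19:00.
Oksana ∩ Rania: 09:00–10:00, 10:45–11:00, 13:30–13:45, 14:45–15:15, 17:30–19:00.
Common window lengths: 60, 15, 15, 30, 90 min; longest is 90.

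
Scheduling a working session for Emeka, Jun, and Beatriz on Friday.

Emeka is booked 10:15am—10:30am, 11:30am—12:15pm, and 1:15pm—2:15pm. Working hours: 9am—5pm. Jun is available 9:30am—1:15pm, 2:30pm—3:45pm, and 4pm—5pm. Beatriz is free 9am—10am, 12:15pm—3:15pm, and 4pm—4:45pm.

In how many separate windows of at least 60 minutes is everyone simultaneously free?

Emeka free within 09:00–17:00: 09:00–10:15, 10:30–11:30, 12:15–13:15, 14:15–17:00.
Emeka ∩ Jun: 09:30–10:15, 10:30–11:30, 12:15–13:15, 14:30–15:45, 16:00–17:00.
Emeka ∩ Jun ∩ Beatriz: 09:30–10:00, 12:15–13:15, 14:30–15:15, 16:00–16:45.
Windows ≥ 60 min: 12:15–13:15.
That's 1 window.

1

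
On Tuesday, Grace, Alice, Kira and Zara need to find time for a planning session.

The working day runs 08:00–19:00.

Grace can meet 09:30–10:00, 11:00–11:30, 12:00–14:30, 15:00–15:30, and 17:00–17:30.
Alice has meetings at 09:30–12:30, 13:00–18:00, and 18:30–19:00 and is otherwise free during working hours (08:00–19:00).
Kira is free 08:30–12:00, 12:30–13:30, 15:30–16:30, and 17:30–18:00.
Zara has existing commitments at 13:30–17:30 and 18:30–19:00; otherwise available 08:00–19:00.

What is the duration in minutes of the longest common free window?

Alice free within 08:00–19:00: 08:00–09:30, 12:30–13:00, 18:00–18:30.
Zara free within 08:00–19:00: 08:00–13:30, 17:30–18:30.
Grace ∩ Alice: 12:30–13:00.
Grace ∩ Alice ∩ Kira: 12:30–13:00.
Grace ∩ Alice ∩ Kira ∩ Zara: 12:30–13:00.
Single common window of 30 minutes.

30 minutes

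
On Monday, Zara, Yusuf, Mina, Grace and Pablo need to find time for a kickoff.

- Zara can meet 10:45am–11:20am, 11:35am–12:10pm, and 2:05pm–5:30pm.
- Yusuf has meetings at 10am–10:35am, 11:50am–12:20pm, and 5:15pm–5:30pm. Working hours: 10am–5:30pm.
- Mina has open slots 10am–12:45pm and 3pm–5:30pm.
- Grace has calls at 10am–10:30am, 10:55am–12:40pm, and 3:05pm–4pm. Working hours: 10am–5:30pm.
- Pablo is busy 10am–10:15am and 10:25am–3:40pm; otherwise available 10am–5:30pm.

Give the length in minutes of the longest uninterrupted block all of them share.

Yusuf free within 10:00–17:30: 10:35–11:50, 12:20–17:15.
Grace free within 10:00–17:30: 10:30–10:55, 12:40–15:05, 16:00–17:30.
Pablo free within 10:00–17:30: 10:15–10:25, 15:40–17:30.
Zara ∩ Yusuf: 10:45–11:20, 11:35–11:50, 14:05–17:15.
Zara ∩ Yusuf ∩ Mina: 10:45–11:20, 11:35–11:50, 15:00–17:15.
Zara ∩ Yusuf ∩ Mina ∩ Grace: 10:45–10:55, 15:00–15:05, 16:00–17:15.
Zara ∩ Yusuf ∩ Mina ∩ Grace ∩ Pablo: 16:00–17:15.
Single common window of 75 minutes.

75 minutes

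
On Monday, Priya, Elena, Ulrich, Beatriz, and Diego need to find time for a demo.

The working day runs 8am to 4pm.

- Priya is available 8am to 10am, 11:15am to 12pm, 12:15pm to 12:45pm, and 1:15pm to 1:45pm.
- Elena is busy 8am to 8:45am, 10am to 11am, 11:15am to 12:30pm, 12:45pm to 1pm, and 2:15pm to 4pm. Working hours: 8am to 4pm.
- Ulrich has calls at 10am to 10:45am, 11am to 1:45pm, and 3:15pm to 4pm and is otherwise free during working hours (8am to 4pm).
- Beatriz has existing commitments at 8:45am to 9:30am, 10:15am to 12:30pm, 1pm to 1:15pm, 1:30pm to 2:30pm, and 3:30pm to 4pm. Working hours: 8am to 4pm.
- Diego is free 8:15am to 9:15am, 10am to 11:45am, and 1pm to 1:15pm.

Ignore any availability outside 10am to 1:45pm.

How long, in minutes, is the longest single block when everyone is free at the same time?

0 minutes

Elena free within 08:00–16:00: 08:45–10:00, 11:00–11:15, 12:30–12:45, 13:00–14:15.
Ulrich free within 08:00–16:00: 08:00–10:00, 10:45–11:00, 13:45–15:15.
Beatriz free within 08:00–16:00: 08:00–08:45, 09:30–10:15, 12:30–13:00, 13:15–13:30, 14:30–15:30.
Priya ∩ Elena: 08:45–10:00, 12:30–12:45, 13:15–13:45.
Priya ∩ Elena ∩ Ulrich: 08:45–10:00.
Priya ∩ Elena ∩ Ulrich ∩ Beatriz: 09:30–10:00.
Priya ∩ Elena ∩ Ulrich ∩ Beatriz ∩ Diego: (none).
Restricted to 10:00–13:45: (none).
No common window.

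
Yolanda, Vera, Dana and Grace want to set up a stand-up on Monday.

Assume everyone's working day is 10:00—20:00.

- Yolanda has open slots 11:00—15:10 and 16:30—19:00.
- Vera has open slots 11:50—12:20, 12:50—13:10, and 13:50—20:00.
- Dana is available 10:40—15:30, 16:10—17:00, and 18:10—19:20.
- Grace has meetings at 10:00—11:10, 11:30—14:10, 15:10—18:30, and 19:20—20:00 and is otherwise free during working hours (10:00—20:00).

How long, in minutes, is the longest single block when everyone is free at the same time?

Grace free within 10:00–20:00: 11:10–11:30, 14:10–15:10, 18:30–19:20.
Yolanda ∩ Vera: 11:50–12:20, 12:50–13:10, 13:50–15:10, 16:30–19:00.
Yolanda ∩ Vera ∩ Dana: 11:50–12:20, 12:50–13:10, 13:50–15:10, 16:30–17:00, 18:10–19:00.
Yolanda ∩ Vera ∩ Dana ∩ Grace: 14:10–15:10, 18:30–19:00.
Common window lengths: 60, 30 min; longest is 60.

60 minutes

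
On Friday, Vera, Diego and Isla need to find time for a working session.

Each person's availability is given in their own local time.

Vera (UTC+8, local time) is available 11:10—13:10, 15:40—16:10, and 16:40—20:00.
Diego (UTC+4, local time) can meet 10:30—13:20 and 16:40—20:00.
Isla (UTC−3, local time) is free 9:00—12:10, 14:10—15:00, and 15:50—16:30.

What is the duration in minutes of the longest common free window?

0 minutes

Vera → UTC: 03:10–05:10, 07:40–08:10, 08:40–12:00.
Diego → UTC: 06:30–09:20, 12:40–16:00.
Isla → UTC: 12:00–15:10, 17:10–18:00, 18:50–19:30.
Vera ∩ Diego: 07:40–08:10, 08:40–09:20.
Vera ∩ Diego ∩ Isla: (none).
No common window.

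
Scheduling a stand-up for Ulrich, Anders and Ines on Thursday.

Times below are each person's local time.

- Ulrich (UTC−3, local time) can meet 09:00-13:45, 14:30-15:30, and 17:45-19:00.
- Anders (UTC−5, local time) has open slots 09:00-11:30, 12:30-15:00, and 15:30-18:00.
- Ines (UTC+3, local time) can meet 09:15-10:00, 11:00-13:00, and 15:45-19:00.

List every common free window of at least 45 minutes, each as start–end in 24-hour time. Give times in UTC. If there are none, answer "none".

Ulrich → UTC: 12:00–16:45, 17:30–18:30, 20:45–22:00.
Anders → UTC: 14:00–16:30, 17:30–20:00, 20:30–23:00.
Ines → UTC: 06:15–07:00, 08:00–10:00, 12:45–16:00.
Ulrich ∩ Anders: 14:00–16:30, 17:30–18:30, 20:45–22:00.
Ulrich ∩ Anders ∩ Ines: 14:00–16:00.
Windows ≥ 45 min: 14:00–16:00.

14:00–16:00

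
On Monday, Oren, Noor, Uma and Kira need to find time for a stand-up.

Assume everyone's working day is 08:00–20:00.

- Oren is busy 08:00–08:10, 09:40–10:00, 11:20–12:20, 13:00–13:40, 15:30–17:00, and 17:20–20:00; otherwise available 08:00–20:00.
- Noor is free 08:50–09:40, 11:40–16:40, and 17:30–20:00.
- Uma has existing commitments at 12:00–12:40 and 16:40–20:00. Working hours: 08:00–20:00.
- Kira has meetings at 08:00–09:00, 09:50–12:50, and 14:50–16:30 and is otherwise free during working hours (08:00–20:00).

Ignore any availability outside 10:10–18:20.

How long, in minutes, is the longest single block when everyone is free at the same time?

70 minutes

Oren free within 08:00–20:00: 08:10–09:40, 10:00–11:20, 12:20–13:00, 13:40–15:30, 17:00–17:20.
Uma free within 08:00–20:00: 08:00–12:00, 12:40–16:40.
Kira free within 08:00–20:00: 09:00–09:50, 12:50–14:50, 16:30–20:00.
Oren ∩ Noor: 08:50–09:40, 12:20–13:00, 13:40–15:30.
Oren ∩ Noor ∩ Uma: 08:50–09:40, 12:40–13:00, 13:40–15:30.
Oren ∩ Noor ∩ Uma ∩ Kira: 09:00–09:40, 12:50–13:00, 13:40–14:50.
Restricted to 10:10–18:20: 12:50–13:00, 13:40–14:50.
Common window lengths: 10, 70 min; longest is 70.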